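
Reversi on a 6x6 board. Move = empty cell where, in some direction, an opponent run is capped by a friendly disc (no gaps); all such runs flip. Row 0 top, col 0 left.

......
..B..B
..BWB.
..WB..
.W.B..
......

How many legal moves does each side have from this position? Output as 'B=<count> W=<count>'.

Answer: B=5 W=7

Derivation:
-- B to move --
(1,3): flips 1 -> legal
(1,4): no bracket -> illegal
(2,1): flips 1 -> legal
(3,0): no bracket -> illegal
(3,1): flips 1 -> legal
(3,4): flips 1 -> legal
(4,0): no bracket -> illegal
(4,2): flips 1 -> legal
(5,0): no bracket -> illegal
(5,1): no bracket -> illegal
(5,2): no bracket -> illegal
B mobility = 5
-- W to move --
(0,1): flips 1 -> legal
(0,2): flips 2 -> legal
(0,3): no bracket -> illegal
(0,4): no bracket -> illegal
(0,5): no bracket -> illegal
(1,1): no bracket -> illegal
(1,3): no bracket -> illegal
(1,4): no bracket -> illegal
(2,1): flips 1 -> legal
(2,5): flips 1 -> legal
(3,1): no bracket -> illegal
(3,4): flips 1 -> legal
(3,5): no bracket -> illegal
(4,2): no bracket -> illegal
(4,4): no bracket -> illegal
(5,2): no bracket -> illegal
(5,3): flips 2 -> legal
(5,4): flips 1 -> legal
W mobility = 7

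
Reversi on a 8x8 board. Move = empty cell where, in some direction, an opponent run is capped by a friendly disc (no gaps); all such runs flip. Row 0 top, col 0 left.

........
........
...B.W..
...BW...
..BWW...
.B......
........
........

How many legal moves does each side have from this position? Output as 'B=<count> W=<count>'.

Answer: B=4 W=5

Derivation:
-- B to move --
(1,4): no bracket -> illegal
(1,5): no bracket -> illegal
(1,6): no bracket -> illegal
(2,4): no bracket -> illegal
(2,6): no bracket -> illegal
(3,2): no bracket -> illegal
(3,5): flips 1 -> legal
(3,6): no bracket -> illegal
(4,5): flips 3 -> legal
(5,2): no bracket -> illegal
(5,3): flips 1 -> legal
(5,4): no bracket -> illegal
(5,5): flips 1 -> legal
B mobility = 4
-- W to move --
(1,2): flips 1 -> legal
(1,3): flips 2 -> legal
(1,4): no bracket -> illegal
(2,2): flips 1 -> legal
(2,4): no bracket -> illegal
(3,1): no bracket -> illegal
(3,2): flips 1 -> legal
(4,0): no bracket -> illegal
(4,1): flips 1 -> legal
(5,0): no bracket -> illegal
(5,2): no bracket -> illegal
(5,3): no bracket -> illegal
(6,0): no bracket -> illegal
(6,1): no bracket -> illegal
(6,2): no bracket -> illegal
W mobility = 5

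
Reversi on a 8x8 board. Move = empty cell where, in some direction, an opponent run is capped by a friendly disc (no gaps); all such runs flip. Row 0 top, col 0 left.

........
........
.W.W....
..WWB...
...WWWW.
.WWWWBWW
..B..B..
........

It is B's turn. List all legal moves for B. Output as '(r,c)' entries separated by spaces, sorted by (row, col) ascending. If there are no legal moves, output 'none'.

Answer: (1,0) (1,2) (2,2) (3,1) (3,5) (3,7) (4,0) (4,2) (4,7) (5,0) (6,1) (6,4) (6,7)

Derivation:
(1,0): flips 4 -> legal
(1,1): no bracket -> illegal
(1,2): flips 1 -> legal
(1,3): no bracket -> illegal
(1,4): no bracket -> illegal
(2,0): no bracket -> illegal
(2,2): flips 2 -> legal
(2,4): no bracket -> illegal
(3,0): no bracket -> illegal
(3,1): flips 2 -> legal
(3,5): flips 3 -> legal
(3,6): no bracket -> illegal
(3,7): flips 1 -> legal
(4,0): flips 1 -> legal
(4,1): no bracket -> illegal
(4,2): flips 1 -> legal
(4,7): flips 1 -> legal
(5,0): flips 4 -> legal
(6,0): no bracket -> illegal
(6,1): flips 2 -> legal
(6,3): no bracket -> illegal
(6,4): flips 2 -> legal
(6,6): no bracket -> illegal
(6,7): flips 2 -> legal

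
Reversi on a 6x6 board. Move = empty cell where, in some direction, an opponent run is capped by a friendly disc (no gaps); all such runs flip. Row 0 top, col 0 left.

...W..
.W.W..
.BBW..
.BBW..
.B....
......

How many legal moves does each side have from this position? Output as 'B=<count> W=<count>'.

Answer: B=7 W=5

Derivation:
-- B to move --
(0,0): flips 1 -> legal
(0,1): flips 1 -> legal
(0,2): no bracket -> illegal
(0,4): flips 1 -> legal
(1,0): no bracket -> illegal
(1,2): no bracket -> illegal
(1,4): flips 1 -> legal
(2,0): no bracket -> illegal
(2,4): flips 1 -> legal
(3,4): flips 1 -> legal
(4,2): no bracket -> illegal
(4,3): no bracket -> illegal
(4,4): flips 1 -> legal
B mobility = 7
-- W to move --
(1,0): no bracket -> illegal
(1,2): no bracket -> illegal
(2,0): flips 2 -> legal
(3,0): flips 2 -> legal
(4,0): flips 2 -> legal
(4,2): no bracket -> illegal
(4,3): no bracket -> illegal
(5,0): flips 2 -> legal
(5,1): flips 3 -> legal
(5,2): no bracket -> illegal
W mobility = 5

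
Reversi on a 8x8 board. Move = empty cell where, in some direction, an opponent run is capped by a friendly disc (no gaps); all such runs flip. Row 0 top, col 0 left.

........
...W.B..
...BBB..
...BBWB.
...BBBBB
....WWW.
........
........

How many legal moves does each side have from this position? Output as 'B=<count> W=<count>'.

Answer: B=8 W=10

Derivation:
-- B to move --
(0,2): flips 1 -> legal
(0,3): flips 1 -> legal
(0,4): no bracket -> illegal
(1,2): no bracket -> illegal
(1,4): no bracket -> illegal
(2,2): no bracket -> illegal
(2,6): flips 1 -> legal
(5,3): no bracket -> illegal
(5,7): no bracket -> illegal
(6,3): flips 1 -> legal
(6,4): flips 2 -> legal
(6,5): flips 3 -> legal
(6,6): flips 2 -> legal
(6,7): flips 1 -> legal
B mobility = 8
-- W to move --
(0,4): no bracket -> illegal
(0,5): flips 2 -> legal
(0,6): no bracket -> illegal
(1,2): flips 3 -> legal
(1,4): flips 3 -> legal
(1,6): no bracket -> illegal
(2,2): flips 2 -> legal
(2,6): flips 2 -> legal
(2,7): flips 2 -> legal
(3,2): flips 3 -> legal
(3,7): flips 2 -> legal
(4,2): no bracket -> illegal
(5,2): no bracket -> illegal
(5,3): flips 4 -> legal
(5,7): flips 1 -> legal
W mobility = 10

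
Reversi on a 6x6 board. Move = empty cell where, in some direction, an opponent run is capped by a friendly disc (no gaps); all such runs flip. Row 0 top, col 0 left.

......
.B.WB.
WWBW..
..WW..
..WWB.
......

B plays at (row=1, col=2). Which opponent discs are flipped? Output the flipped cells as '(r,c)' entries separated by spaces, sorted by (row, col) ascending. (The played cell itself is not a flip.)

Answer: (1,3)

Derivation:
Dir NW: first cell '.' (not opp) -> no flip
Dir N: first cell '.' (not opp) -> no flip
Dir NE: first cell '.' (not opp) -> no flip
Dir W: first cell 'B' (not opp) -> no flip
Dir E: opp run (1,3) capped by B -> flip
Dir SW: opp run (2,1), next='.' -> no flip
Dir S: first cell 'B' (not opp) -> no flip
Dir SE: opp run (2,3), next='.' -> no flip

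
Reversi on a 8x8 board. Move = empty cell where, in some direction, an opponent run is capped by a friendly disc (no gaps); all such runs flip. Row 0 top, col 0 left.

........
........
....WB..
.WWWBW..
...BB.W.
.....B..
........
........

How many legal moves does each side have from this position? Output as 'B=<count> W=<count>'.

Answer: B=9 W=6

Derivation:
-- B to move --
(1,3): no bracket -> illegal
(1,4): flips 1 -> legal
(1,5): no bracket -> illegal
(2,0): no bracket -> illegal
(2,1): flips 1 -> legal
(2,2): flips 1 -> legal
(2,3): flips 2 -> legal
(2,6): flips 1 -> legal
(3,0): flips 3 -> legal
(3,6): flips 1 -> legal
(3,7): flips 1 -> legal
(4,0): no bracket -> illegal
(4,1): no bracket -> illegal
(4,2): no bracket -> illegal
(4,5): flips 1 -> legal
(4,7): no bracket -> illegal
(5,6): no bracket -> illegal
(5,7): no bracket -> illegal
B mobility = 9
-- W to move --
(1,4): no bracket -> illegal
(1,5): flips 1 -> legal
(1,6): no bracket -> illegal
(2,3): no bracket -> illegal
(2,6): flips 1 -> legal
(3,6): no bracket -> illegal
(4,2): no bracket -> illegal
(4,5): no bracket -> illegal
(5,2): no bracket -> illegal
(5,3): flips 2 -> legal
(5,4): flips 3 -> legal
(5,6): no bracket -> illegal
(6,4): flips 1 -> legal
(6,5): no bracket -> illegal
(6,6): flips 2 -> legal
W mobility = 6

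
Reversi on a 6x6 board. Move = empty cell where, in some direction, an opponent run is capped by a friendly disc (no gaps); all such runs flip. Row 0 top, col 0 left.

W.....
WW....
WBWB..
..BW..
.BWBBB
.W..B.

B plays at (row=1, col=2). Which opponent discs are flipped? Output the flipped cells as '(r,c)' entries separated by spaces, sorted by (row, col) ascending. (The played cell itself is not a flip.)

Answer: (2,2)

Derivation:
Dir NW: first cell '.' (not opp) -> no flip
Dir N: first cell '.' (not opp) -> no flip
Dir NE: first cell '.' (not opp) -> no flip
Dir W: opp run (1,1) (1,0), next=edge -> no flip
Dir E: first cell '.' (not opp) -> no flip
Dir SW: first cell 'B' (not opp) -> no flip
Dir S: opp run (2,2) capped by B -> flip
Dir SE: first cell 'B' (not opp) -> no flip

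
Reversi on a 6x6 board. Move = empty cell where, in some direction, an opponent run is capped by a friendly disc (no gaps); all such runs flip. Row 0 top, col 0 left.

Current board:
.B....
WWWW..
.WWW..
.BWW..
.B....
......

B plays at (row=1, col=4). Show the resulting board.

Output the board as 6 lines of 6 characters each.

Place B at (1,4); scan 8 dirs for brackets.
Dir NW: first cell '.' (not opp) -> no flip
Dir N: first cell '.' (not opp) -> no flip
Dir NE: first cell '.' (not opp) -> no flip
Dir W: opp run (1,3) (1,2) (1,1) (1,0), next=edge -> no flip
Dir E: first cell '.' (not opp) -> no flip
Dir SW: opp run (2,3) (3,2) capped by B -> flip
Dir S: first cell '.' (not opp) -> no flip
Dir SE: first cell '.' (not opp) -> no flip
All flips: (2,3) (3,2)

Answer: .B....
WWWWB.
.WWB..
.BBW..
.B....
......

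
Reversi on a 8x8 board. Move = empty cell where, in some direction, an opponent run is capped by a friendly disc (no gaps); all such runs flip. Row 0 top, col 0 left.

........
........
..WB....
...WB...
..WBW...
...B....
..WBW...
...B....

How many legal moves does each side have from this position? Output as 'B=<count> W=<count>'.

-- B to move --
(1,1): no bracket -> illegal
(1,2): no bracket -> illegal
(1,3): no bracket -> illegal
(2,1): flips 1 -> legal
(2,4): no bracket -> illegal
(3,1): flips 1 -> legal
(3,2): flips 1 -> legal
(3,5): flips 1 -> legal
(4,1): flips 1 -> legal
(4,5): flips 1 -> legal
(5,1): flips 1 -> legal
(5,2): no bracket -> illegal
(5,4): flips 1 -> legal
(5,5): flips 1 -> legal
(6,1): flips 1 -> legal
(6,5): flips 1 -> legal
(7,1): flips 1 -> legal
(7,2): no bracket -> illegal
(7,4): no bracket -> illegal
(7,5): flips 1 -> legal
B mobility = 13
-- W to move --
(1,2): no bracket -> illegal
(1,3): flips 1 -> legal
(1,4): no bracket -> illegal
(2,4): flips 2 -> legal
(2,5): no bracket -> illegal
(3,2): no bracket -> illegal
(3,5): flips 1 -> legal
(4,5): no bracket -> illegal
(5,2): no bracket -> illegal
(5,4): no bracket -> illegal
(7,2): no bracket -> illegal
(7,4): no bracket -> illegal
W mobility = 3

Answer: B=13 W=3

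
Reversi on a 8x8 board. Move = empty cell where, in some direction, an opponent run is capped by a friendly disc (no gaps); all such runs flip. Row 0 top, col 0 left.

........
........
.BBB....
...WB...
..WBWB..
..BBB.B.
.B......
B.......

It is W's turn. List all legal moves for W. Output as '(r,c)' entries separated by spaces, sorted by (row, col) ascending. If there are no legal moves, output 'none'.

(1,0): no bracket -> illegal
(1,1): flips 1 -> legal
(1,2): no bracket -> illegal
(1,3): flips 1 -> legal
(1,4): no bracket -> illegal
(2,0): no bracket -> illegal
(2,4): flips 1 -> legal
(2,5): no bracket -> illegal
(3,0): no bracket -> illegal
(3,1): no bracket -> illegal
(3,2): no bracket -> illegal
(3,5): flips 1 -> legal
(3,6): no bracket -> illegal
(4,1): no bracket -> illegal
(4,6): flips 1 -> legal
(4,7): no bracket -> illegal
(5,0): no bracket -> illegal
(5,1): no bracket -> illegal
(5,5): no bracket -> illegal
(5,7): no bracket -> illegal
(6,0): no bracket -> illegal
(6,2): flips 2 -> legal
(6,3): flips 2 -> legal
(6,4): flips 2 -> legal
(6,5): no bracket -> illegal
(6,6): no bracket -> illegal
(6,7): no bracket -> illegal
(7,1): no bracket -> illegal
(7,2): no bracket -> illegal

Answer: (1,1) (1,3) (2,4) (3,5) (4,6) (6,2) (6,3) (6,4)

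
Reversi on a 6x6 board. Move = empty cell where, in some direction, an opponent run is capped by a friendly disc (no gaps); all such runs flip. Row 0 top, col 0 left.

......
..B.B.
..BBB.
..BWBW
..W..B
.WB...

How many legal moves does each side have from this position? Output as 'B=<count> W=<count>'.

Answer: B=4 W=7

Derivation:
-- B to move --
(2,5): flips 1 -> legal
(3,1): no bracket -> illegal
(4,0): no bracket -> illegal
(4,1): no bracket -> illegal
(4,3): flips 1 -> legal
(4,4): flips 1 -> legal
(5,0): flips 1 -> legal
(5,3): no bracket -> illegal
B mobility = 4
-- W to move --
(0,1): no bracket -> illegal
(0,2): flips 3 -> legal
(0,3): no bracket -> illegal
(0,4): no bracket -> illegal
(0,5): no bracket -> illegal
(1,1): flips 1 -> legal
(1,3): flips 2 -> legal
(1,5): flips 1 -> legal
(2,1): no bracket -> illegal
(2,5): no bracket -> illegal
(3,1): flips 1 -> legal
(4,1): no bracket -> illegal
(4,3): no bracket -> illegal
(4,4): no bracket -> illegal
(5,3): flips 1 -> legal
(5,4): no bracket -> illegal
(5,5): flips 1 -> legal
W mobility = 7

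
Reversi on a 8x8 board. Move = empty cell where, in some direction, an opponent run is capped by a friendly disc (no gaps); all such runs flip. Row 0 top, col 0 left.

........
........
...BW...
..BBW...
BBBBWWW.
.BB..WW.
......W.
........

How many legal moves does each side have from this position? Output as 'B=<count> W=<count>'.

-- B to move --
(1,3): no bracket -> illegal
(1,4): no bracket -> illegal
(1,5): flips 1 -> legal
(2,5): flips 2 -> legal
(3,5): flips 1 -> legal
(3,6): no bracket -> illegal
(3,7): no bracket -> illegal
(4,7): flips 3 -> legal
(5,3): no bracket -> illegal
(5,4): no bracket -> illegal
(5,7): no bracket -> illegal
(6,4): no bracket -> illegal
(6,5): no bracket -> illegal
(6,7): flips 3 -> legal
(7,5): no bracket -> illegal
(7,6): no bracket -> illegal
(7,7): flips 3 -> legal
B mobility = 6
-- W to move --
(1,2): flips 1 -> legal
(1,3): no bracket -> illegal
(1,4): no bracket -> illegal
(2,1): no bracket -> illegal
(2,2): flips 2 -> legal
(3,0): no bracket -> illegal
(3,1): flips 2 -> legal
(5,0): no bracket -> illegal
(5,3): no bracket -> illegal
(5,4): no bracket -> illegal
(6,0): flips 3 -> legal
(6,1): flips 2 -> legal
(6,2): no bracket -> illegal
(6,3): no bracket -> illegal
W mobility = 5

Answer: B=6 W=5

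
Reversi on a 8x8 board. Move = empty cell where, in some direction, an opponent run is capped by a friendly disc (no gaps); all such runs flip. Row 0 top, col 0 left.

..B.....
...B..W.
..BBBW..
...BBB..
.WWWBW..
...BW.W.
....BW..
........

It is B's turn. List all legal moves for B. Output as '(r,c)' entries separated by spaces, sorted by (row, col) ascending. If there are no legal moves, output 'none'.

(0,5): no bracket -> illegal
(0,6): no bracket -> illegal
(0,7): flips 2 -> legal
(1,4): no bracket -> illegal
(1,5): flips 1 -> legal
(1,7): no bracket -> illegal
(2,6): flips 1 -> legal
(2,7): no bracket -> illegal
(3,0): no bracket -> illegal
(3,1): flips 1 -> legal
(3,2): no bracket -> illegal
(3,6): no bracket -> illegal
(4,0): flips 3 -> legal
(4,6): flips 1 -> legal
(4,7): no bracket -> illegal
(5,0): no bracket -> illegal
(5,1): flips 1 -> legal
(5,2): flips 1 -> legal
(5,5): flips 2 -> legal
(5,7): no bracket -> illegal
(6,3): no bracket -> illegal
(6,6): flips 1 -> legal
(6,7): flips 2 -> legal
(7,4): no bracket -> illegal
(7,5): no bracket -> illegal
(7,6): no bracket -> illegal

Answer: (0,7) (1,5) (2,6) (3,1) (4,0) (4,6) (5,1) (5,2) (5,5) (6,6) (6,7)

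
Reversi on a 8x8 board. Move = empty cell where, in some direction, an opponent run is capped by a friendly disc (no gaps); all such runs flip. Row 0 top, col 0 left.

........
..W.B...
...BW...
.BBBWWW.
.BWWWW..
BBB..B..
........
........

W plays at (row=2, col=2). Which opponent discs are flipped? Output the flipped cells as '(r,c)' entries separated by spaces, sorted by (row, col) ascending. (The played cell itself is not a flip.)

Dir NW: first cell '.' (not opp) -> no flip
Dir N: first cell 'W' (not opp) -> no flip
Dir NE: first cell '.' (not opp) -> no flip
Dir W: first cell '.' (not opp) -> no flip
Dir E: opp run (2,3) capped by W -> flip
Dir SW: opp run (3,1), next='.' -> no flip
Dir S: opp run (3,2) capped by W -> flip
Dir SE: opp run (3,3) capped by W -> flip

Answer: (2,3) (3,2) (3,3)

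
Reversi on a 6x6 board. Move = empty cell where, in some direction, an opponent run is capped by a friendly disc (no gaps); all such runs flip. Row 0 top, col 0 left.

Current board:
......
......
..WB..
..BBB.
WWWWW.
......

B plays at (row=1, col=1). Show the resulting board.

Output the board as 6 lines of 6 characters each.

Place B at (1,1); scan 8 dirs for brackets.
Dir NW: first cell '.' (not opp) -> no flip
Dir N: first cell '.' (not opp) -> no flip
Dir NE: first cell '.' (not opp) -> no flip
Dir W: first cell '.' (not opp) -> no flip
Dir E: first cell '.' (not opp) -> no flip
Dir SW: first cell '.' (not opp) -> no flip
Dir S: first cell '.' (not opp) -> no flip
Dir SE: opp run (2,2) capped by B -> flip
All flips: (2,2)

Answer: ......
.B....
..BB..
..BBB.
WWWWW.
......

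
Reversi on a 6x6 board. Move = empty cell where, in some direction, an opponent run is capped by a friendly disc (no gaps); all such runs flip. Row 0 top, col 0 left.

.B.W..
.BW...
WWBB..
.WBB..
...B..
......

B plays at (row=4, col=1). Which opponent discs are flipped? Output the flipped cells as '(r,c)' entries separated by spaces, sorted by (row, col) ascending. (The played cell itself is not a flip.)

Dir NW: first cell '.' (not opp) -> no flip
Dir N: opp run (3,1) (2,1) capped by B -> flip
Dir NE: first cell 'B' (not opp) -> no flip
Dir W: first cell '.' (not opp) -> no flip
Dir E: first cell '.' (not opp) -> no flip
Dir SW: first cell '.' (not opp) -> no flip
Dir S: first cell '.' (not opp) -> no flip
Dir SE: first cell '.' (not opp) -> no flip

Answer: (2,1) (3,1)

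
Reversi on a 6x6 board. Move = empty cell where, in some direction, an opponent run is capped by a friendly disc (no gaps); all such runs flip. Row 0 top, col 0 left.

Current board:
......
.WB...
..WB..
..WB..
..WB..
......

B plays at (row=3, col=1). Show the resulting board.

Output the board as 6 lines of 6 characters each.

Place B at (3,1); scan 8 dirs for brackets.
Dir NW: first cell '.' (not opp) -> no flip
Dir N: first cell '.' (not opp) -> no flip
Dir NE: opp run (2,2), next='.' -> no flip
Dir W: first cell '.' (not opp) -> no flip
Dir E: opp run (3,2) capped by B -> flip
Dir SW: first cell '.' (not opp) -> no flip
Dir S: first cell '.' (not opp) -> no flip
Dir SE: opp run (4,2), next='.' -> no flip
All flips: (3,2)

Answer: ......
.WB...
..WB..
.BBB..
..WB..
......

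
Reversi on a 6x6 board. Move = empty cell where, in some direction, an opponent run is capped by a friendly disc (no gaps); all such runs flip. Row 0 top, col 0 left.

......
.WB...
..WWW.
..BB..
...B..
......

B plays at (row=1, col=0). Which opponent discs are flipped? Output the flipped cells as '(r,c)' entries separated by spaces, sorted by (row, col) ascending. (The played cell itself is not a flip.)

Dir NW: edge -> no flip
Dir N: first cell '.' (not opp) -> no flip
Dir NE: first cell '.' (not opp) -> no flip
Dir W: edge -> no flip
Dir E: opp run (1,1) capped by B -> flip
Dir SW: edge -> no flip
Dir S: first cell '.' (not opp) -> no flip
Dir SE: first cell '.' (not opp) -> no flip

Answer: (1,1)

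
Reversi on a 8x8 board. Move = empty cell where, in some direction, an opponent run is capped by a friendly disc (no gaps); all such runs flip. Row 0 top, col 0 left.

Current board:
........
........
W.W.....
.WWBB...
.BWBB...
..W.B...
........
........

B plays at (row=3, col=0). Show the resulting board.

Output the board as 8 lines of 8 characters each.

Answer: ........
........
W.W.....
BBBBB...
.BWBB...
..W.B...
........
........

Derivation:
Place B at (3,0); scan 8 dirs for brackets.
Dir NW: edge -> no flip
Dir N: opp run (2,0), next='.' -> no flip
Dir NE: first cell '.' (not opp) -> no flip
Dir W: edge -> no flip
Dir E: opp run (3,1) (3,2) capped by B -> flip
Dir SW: edge -> no flip
Dir S: first cell '.' (not opp) -> no flip
Dir SE: first cell 'B' (not opp) -> no flip
All flips: (3,1) (3,2)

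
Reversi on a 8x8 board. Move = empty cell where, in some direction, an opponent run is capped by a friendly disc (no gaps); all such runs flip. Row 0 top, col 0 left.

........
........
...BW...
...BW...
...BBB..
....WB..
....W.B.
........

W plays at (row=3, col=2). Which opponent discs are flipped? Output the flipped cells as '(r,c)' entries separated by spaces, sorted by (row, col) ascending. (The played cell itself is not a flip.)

Answer: (3,3) (4,3)

Derivation:
Dir NW: first cell '.' (not opp) -> no flip
Dir N: first cell '.' (not opp) -> no flip
Dir NE: opp run (2,3), next='.' -> no flip
Dir W: first cell '.' (not opp) -> no flip
Dir E: opp run (3,3) capped by W -> flip
Dir SW: first cell '.' (not opp) -> no flip
Dir S: first cell '.' (not opp) -> no flip
Dir SE: opp run (4,3) capped by W -> flip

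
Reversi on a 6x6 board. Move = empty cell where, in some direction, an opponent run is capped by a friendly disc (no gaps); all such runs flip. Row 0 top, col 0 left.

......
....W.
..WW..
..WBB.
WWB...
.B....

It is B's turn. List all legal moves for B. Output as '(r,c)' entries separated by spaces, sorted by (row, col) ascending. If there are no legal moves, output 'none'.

Answer: (1,1) (1,2) (1,3) (3,1)

Derivation:
(0,3): no bracket -> illegal
(0,4): no bracket -> illegal
(0,5): no bracket -> illegal
(1,1): flips 1 -> legal
(1,2): flips 3 -> legal
(1,3): flips 1 -> legal
(1,5): no bracket -> illegal
(2,1): no bracket -> illegal
(2,4): no bracket -> illegal
(2,5): no bracket -> illegal
(3,0): no bracket -> illegal
(3,1): flips 2 -> legal
(4,3): no bracket -> illegal
(5,0): no bracket -> illegal
(5,2): no bracket -> illegal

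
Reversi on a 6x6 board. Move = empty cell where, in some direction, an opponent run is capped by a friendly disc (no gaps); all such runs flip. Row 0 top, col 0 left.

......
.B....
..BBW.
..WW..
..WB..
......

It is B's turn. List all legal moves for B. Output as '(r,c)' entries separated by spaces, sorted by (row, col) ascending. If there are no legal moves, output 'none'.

Answer: (2,1) (2,5) (4,1) (4,4) (5,2)

Derivation:
(1,3): no bracket -> illegal
(1,4): no bracket -> illegal
(1,5): no bracket -> illegal
(2,1): flips 1 -> legal
(2,5): flips 1 -> legal
(3,1): no bracket -> illegal
(3,4): no bracket -> illegal
(3,5): no bracket -> illegal
(4,1): flips 2 -> legal
(4,4): flips 1 -> legal
(5,1): no bracket -> illegal
(5,2): flips 2 -> legal
(5,3): no bracket -> illegal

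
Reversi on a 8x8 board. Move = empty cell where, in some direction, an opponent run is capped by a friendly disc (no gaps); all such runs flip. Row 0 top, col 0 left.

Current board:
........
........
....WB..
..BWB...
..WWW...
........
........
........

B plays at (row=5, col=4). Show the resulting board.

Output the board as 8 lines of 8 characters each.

Answer: ........
........
....WB..
..BWB...
..WBB...
....B...
........
........

Derivation:
Place B at (5,4); scan 8 dirs for brackets.
Dir NW: opp run (4,3) capped by B -> flip
Dir N: opp run (4,4) capped by B -> flip
Dir NE: first cell '.' (not opp) -> no flip
Dir W: first cell '.' (not opp) -> no flip
Dir E: first cell '.' (not opp) -> no flip
Dir SW: first cell '.' (not opp) -> no flip
Dir S: first cell '.' (not opp) -> no flip
Dir SE: first cell '.' (not opp) -> no flip
All flips: (4,3) (4,4)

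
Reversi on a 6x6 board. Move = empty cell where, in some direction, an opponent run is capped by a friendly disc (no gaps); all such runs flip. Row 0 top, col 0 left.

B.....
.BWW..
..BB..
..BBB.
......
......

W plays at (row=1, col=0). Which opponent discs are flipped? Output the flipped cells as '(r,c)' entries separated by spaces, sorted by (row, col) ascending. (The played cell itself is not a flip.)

Answer: (1,1)

Derivation:
Dir NW: edge -> no flip
Dir N: opp run (0,0), next=edge -> no flip
Dir NE: first cell '.' (not opp) -> no flip
Dir W: edge -> no flip
Dir E: opp run (1,1) capped by W -> flip
Dir SW: edge -> no flip
Dir S: first cell '.' (not opp) -> no flip
Dir SE: first cell '.' (not opp) -> no flip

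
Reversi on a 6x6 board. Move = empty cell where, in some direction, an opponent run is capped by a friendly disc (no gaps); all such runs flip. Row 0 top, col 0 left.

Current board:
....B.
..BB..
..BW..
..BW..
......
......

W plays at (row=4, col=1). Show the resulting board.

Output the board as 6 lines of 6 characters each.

Answer: ....B.
..BB..
..BW..
..WW..
.W....
......

Derivation:
Place W at (4,1); scan 8 dirs for brackets.
Dir NW: first cell '.' (not opp) -> no flip
Dir N: first cell '.' (not opp) -> no flip
Dir NE: opp run (3,2) capped by W -> flip
Dir W: first cell '.' (not opp) -> no flip
Dir E: first cell '.' (not opp) -> no flip
Dir SW: first cell '.' (not opp) -> no flip
Dir S: first cell '.' (not opp) -> no flip
Dir SE: first cell '.' (not opp) -> no flip
All flips: (3,2)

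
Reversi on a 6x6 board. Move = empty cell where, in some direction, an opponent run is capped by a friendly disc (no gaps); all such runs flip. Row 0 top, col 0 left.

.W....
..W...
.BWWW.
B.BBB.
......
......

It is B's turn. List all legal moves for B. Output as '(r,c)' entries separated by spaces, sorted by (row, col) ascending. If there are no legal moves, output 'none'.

(0,0): no bracket -> illegal
(0,2): flips 2 -> legal
(0,3): flips 1 -> legal
(1,0): no bracket -> illegal
(1,1): flips 1 -> legal
(1,3): flips 1 -> legal
(1,4): flips 2 -> legal
(1,5): flips 1 -> legal
(2,5): flips 3 -> legal
(3,1): no bracket -> illegal
(3,5): no bracket -> illegal

Answer: (0,2) (0,3) (1,1) (1,3) (1,4) (1,5) (2,5)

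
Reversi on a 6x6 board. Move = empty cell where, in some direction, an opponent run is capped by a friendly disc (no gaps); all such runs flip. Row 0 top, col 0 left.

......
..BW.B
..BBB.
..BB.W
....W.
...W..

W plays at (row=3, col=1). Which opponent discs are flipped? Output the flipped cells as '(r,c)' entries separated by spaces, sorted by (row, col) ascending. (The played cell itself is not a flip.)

Dir NW: first cell '.' (not opp) -> no flip
Dir N: first cell '.' (not opp) -> no flip
Dir NE: opp run (2,2) capped by W -> flip
Dir W: first cell '.' (not opp) -> no flip
Dir E: opp run (3,2) (3,3), next='.' -> no flip
Dir SW: first cell '.' (not opp) -> no flip
Dir S: first cell '.' (not opp) -> no flip
Dir SE: first cell '.' (not opp) -> no flip

Answer: (2,2)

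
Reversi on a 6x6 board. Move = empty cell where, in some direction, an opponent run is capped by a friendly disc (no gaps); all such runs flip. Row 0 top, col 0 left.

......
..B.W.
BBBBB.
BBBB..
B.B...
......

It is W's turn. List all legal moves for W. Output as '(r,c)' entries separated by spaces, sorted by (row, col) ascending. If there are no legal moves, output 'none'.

(0,1): no bracket -> illegal
(0,2): no bracket -> illegal
(0,3): no bracket -> illegal
(1,0): no bracket -> illegal
(1,1): no bracket -> illegal
(1,3): no bracket -> illegal
(1,5): no bracket -> illegal
(2,5): no bracket -> illegal
(3,4): flips 1 -> legal
(3,5): no bracket -> illegal
(4,1): flips 2 -> legal
(4,3): no bracket -> illegal
(4,4): no bracket -> illegal
(5,0): no bracket -> illegal
(5,1): no bracket -> illegal
(5,2): no bracket -> illegal
(5,3): no bracket -> illegal

Answer: (3,4) (4,1)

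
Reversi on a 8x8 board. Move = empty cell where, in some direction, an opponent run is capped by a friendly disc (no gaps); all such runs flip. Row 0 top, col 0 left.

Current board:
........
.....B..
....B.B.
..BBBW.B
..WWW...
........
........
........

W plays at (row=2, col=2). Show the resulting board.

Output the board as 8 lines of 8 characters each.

Place W at (2,2); scan 8 dirs for brackets.
Dir NW: first cell '.' (not opp) -> no flip
Dir N: first cell '.' (not opp) -> no flip
Dir NE: first cell '.' (not opp) -> no flip
Dir W: first cell '.' (not opp) -> no flip
Dir E: first cell '.' (not opp) -> no flip
Dir SW: first cell '.' (not opp) -> no flip
Dir S: opp run (3,2) capped by W -> flip
Dir SE: opp run (3,3) capped by W -> flip
All flips: (3,2) (3,3)

Answer: ........
.....B..
..W.B.B.
..WWBW.B
..WWW...
........
........
........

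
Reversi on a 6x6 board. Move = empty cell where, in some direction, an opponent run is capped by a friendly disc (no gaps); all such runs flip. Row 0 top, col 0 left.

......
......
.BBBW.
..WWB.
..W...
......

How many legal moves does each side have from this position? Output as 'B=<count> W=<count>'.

-- B to move --
(1,3): no bracket -> illegal
(1,4): flips 1 -> legal
(1,5): no bracket -> illegal
(2,5): flips 1 -> legal
(3,1): flips 2 -> legal
(3,5): no bracket -> illegal
(4,1): flips 1 -> legal
(4,3): flips 2 -> legal
(4,4): flips 1 -> legal
(5,1): no bracket -> illegal
(5,2): flips 2 -> legal
(5,3): no bracket -> illegal
B mobility = 7
-- W to move --
(1,0): flips 1 -> legal
(1,1): flips 1 -> legal
(1,2): flips 1 -> legal
(1,3): flips 1 -> legal
(1,4): flips 1 -> legal
(2,0): flips 3 -> legal
(2,5): no bracket -> illegal
(3,0): no bracket -> illegal
(3,1): no bracket -> illegal
(3,5): flips 1 -> legal
(4,3): no bracket -> illegal
(4,4): flips 1 -> legal
(4,5): no bracket -> illegal
W mobility = 8

Answer: B=7 W=8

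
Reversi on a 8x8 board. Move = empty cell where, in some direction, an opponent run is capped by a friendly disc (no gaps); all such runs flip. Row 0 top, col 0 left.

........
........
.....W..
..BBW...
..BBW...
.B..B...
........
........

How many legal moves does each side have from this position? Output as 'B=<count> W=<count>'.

Answer: B=5 W=5

Derivation:
-- B to move --
(1,4): no bracket -> illegal
(1,5): no bracket -> illegal
(1,6): flips 2 -> legal
(2,3): no bracket -> illegal
(2,4): flips 2 -> legal
(2,6): no bracket -> illegal
(3,5): flips 1 -> legal
(3,6): no bracket -> illegal
(4,5): flips 1 -> legal
(5,3): no bracket -> illegal
(5,5): flips 1 -> legal
B mobility = 5
-- W to move --
(2,1): no bracket -> illegal
(2,2): flips 1 -> legal
(2,3): no bracket -> illegal
(2,4): no bracket -> illegal
(3,1): flips 2 -> legal
(4,0): no bracket -> illegal
(4,1): flips 2 -> legal
(4,5): no bracket -> illegal
(5,0): no bracket -> illegal
(5,2): flips 1 -> legal
(5,3): no bracket -> illegal
(5,5): no bracket -> illegal
(6,0): no bracket -> illegal
(6,1): no bracket -> illegal
(6,2): no bracket -> illegal
(6,3): no bracket -> illegal
(6,4): flips 1 -> legal
(6,5): no bracket -> illegal
W mobility = 5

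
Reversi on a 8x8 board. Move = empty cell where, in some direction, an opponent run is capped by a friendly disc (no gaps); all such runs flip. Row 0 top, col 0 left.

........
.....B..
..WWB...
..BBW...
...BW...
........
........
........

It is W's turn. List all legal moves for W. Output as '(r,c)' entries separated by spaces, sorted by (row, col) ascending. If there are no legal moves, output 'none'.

(0,4): no bracket -> illegal
(0,5): no bracket -> illegal
(0,6): no bracket -> illegal
(1,3): no bracket -> illegal
(1,4): flips 1 -> legal
(1,6): no bracket -> illegal
(2,1): no bracket -> illegal
(2,5): flips 1 -> legal
(2,6): no bracket -> illegal
(3,1): flips 2 -> legal
(3,5): no bracket -> illegal
(4,1): flips 1 -> legal
(4,2): flips 2 -> legal
(5,2): flips 1 -> legal
(5,3): flips 2 -> legal
(5,4): no bracket -> illegal

Answer: (1,4) (2,5) (3,1) (4,1) (4,2) (5,2) (5,3)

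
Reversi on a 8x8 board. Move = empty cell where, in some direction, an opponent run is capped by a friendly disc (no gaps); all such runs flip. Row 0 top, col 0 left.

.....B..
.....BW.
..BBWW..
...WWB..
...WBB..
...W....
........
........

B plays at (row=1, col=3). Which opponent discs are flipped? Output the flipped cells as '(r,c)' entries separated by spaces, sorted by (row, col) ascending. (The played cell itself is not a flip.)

Answer: (2,4)

Derivation:
Dir NW: first cell '.' (not opp) -> no flip
Dir N: first cell '.' (not opp) -> no flip
Dir NE: first cell '.' (not opp) -> no flip
Dir W: first cell '.' (not opp) -> no flip
Dir E: first cell '.' (not opp) -> no flip
Dir SW: first cell 'B' (not opp) -> no flip
Dir S: first cell 'B' (not opp) -> no flip
Dir SE: opp run (2,4) capped by B -> flip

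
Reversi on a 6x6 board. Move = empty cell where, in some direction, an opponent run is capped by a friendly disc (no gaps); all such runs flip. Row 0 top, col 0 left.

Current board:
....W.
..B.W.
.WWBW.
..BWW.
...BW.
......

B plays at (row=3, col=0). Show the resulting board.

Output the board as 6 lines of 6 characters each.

Place B at (3,0); scan 8 dirs for brackets.
Dir NW: edge -> no flip
Dir N: first cell '.' (not opp) -> no flip
Dir NE: opp run (2,1) capped by B -> flip
Dir W: edge -> no flip
Dir E: first cell '.' (not opp) -> no flip
Dir SW: edge -> no flip
Dir S: first cell '.' (not opp) -> no flip
Dir SE: first cell '.' (not opp) -> no flip
All flips: (2,1)

Answer: ....W.
..B.W.
.BWBW.
B.BWW.
...BW.
......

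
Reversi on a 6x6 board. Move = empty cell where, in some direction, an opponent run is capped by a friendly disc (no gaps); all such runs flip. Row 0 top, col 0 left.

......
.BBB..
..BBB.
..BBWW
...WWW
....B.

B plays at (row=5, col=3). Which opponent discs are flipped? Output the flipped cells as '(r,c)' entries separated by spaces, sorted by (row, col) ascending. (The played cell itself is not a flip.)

Dir NW: first cell '.' (not opp) -> no flip
Dir N: opp run (4,3) capped by B -> flip
Dir NE: opp run (4,4) (3,5), next=edge -> no flip
Dir W: first cell '.' (not opp) -> no flip
Dir E: first cell 'B' (not opp) -> no flip
Dir SW: edge -> no flip
Dir S: edge -> no flip
Dir SE: edge -> no flip

Answer: (4,3)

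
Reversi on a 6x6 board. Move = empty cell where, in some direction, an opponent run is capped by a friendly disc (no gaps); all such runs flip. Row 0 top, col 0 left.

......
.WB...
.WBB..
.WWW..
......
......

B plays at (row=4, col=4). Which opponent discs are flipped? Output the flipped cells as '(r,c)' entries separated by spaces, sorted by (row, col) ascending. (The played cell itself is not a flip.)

Answer: (3,3)

Derivation:
Dir NW: opp run (3,3) capped by B -> flip
Dir N: first cell '.' (not opp) -> no flip
Dir NE: first cell '.' (not opp) -> no flip
Dir W: first cell '.' (not opp) -> no flip
Dir E: first cell '.' (not opp) -> no flip
Dir SW: first cell '.' (not opp) -> no flip
Dir S: first cell '.' (not opp) -> no flip
Dir SE: first cell '.' (not opp) -> no flip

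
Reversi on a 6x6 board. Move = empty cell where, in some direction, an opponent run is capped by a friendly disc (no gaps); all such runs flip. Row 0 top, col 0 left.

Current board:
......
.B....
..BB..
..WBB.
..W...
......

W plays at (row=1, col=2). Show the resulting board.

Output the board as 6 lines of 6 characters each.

Place W at (1,2); scan 8 dirs for brackets.
Dir NW: first cell '.' (not opp) -> no flip
Dir N: first cell '.' (not opp) -> no flip
Dir NE: first cell '.' (not opp) -> no flip
Dir W: opp run (1,1), next='.' -> no flip
Dir E: first cell '.' (not opp) -> no flip
Dir SW: first cell '.' (not opp) -> no flip
Dir S: opp run (2,2) capped by W -> flip
Dir SE: opp run (2,3) (3,4), next='.' -> no flip
All flips: (2,2)

Answer: ......
.BW...
..WB..
..WBB.
..W...
......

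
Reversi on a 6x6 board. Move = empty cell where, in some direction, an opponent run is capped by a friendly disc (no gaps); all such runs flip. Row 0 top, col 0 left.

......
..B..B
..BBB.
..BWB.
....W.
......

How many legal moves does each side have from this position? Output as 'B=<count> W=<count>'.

-- B to move --
(3,5): no bracket -> illegal
(4,2): flips 1 -> legal
(4,3): flips 1 -> legal
(4,5): no bracket -> illegal
(5,3): no bracket -> illegal
(5,4): flips 1 -> legal
(5,5): flips 2 -> legal
B mobility = 4
-- W to move --
(0,1): no bracket -> illegal
(0,2): no bracket -> illegal
(0,3): no bracket -> illegal
(0,4): no bracket -> illegal
(0,5): no bracket -> illegal
(1,1): flips 1 -> legal
(1,3): flips 1 -> legal
(1,4): flips 2 -> legal
(2,1): no bracket -> illegal
(2,5): no bracket -> illegal
(3,1): flips 1 -> legal
(3,5): flips 1 -> legal
(4,1): no bracket -> illegal
(4,2): no bracket -> illegal
(4,3): no bracket -> illegal
(4,5): no bracket -> illegal
W mobility = 5

Answer: B=4 W=5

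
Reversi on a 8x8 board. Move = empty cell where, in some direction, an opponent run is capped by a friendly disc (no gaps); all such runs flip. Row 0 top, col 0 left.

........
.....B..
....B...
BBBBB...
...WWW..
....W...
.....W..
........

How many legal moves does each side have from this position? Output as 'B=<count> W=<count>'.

Answer: B=6 W=5

Derivation:
-- B to move --
(3,5): no bracket -> illegal
(3,6): no bracket -> illegal
(4,2): no bracket -> illegal
(4,6): no bracket -> illegal
(5,2): flips 1 -> legal
(5,3): flips 1 -> legal
(5,5): flips 1 -> legal
(5,6): flips 1 -> legal
(6,3): no bracket -> illegal
(6,4): flips 2 -> legal
(6,6): no bracket -> illegal
(7,4): no bracket -> illegal
(7,5): no bracket -> illegal
(7,6): flips 3 -> legal
B mobility = 6
-- W to move --
(0,4): no bracket -> illegal
(0,5): no bracket -> illegal
(0,6): no bracket -> illegal
(1,3): no bracket -> illegal
(1,4): flips 2 -> legal
(1,6): no bracket -> illegal
(2,0): no bracket -> illegal
(2,1): flips 1 -> legal
(2,2): flips 1 -> legal
(2,3): flips 2 -> legal
(2,5): flips 1 -> legal
(2,6): no bracket -> illegal
(3,5): no bracket -> illegal
(4,0): no bracket -> illegal
(4,1): no bracket -> illegal
(4,2): no bracket -> illegal
W mobility = 5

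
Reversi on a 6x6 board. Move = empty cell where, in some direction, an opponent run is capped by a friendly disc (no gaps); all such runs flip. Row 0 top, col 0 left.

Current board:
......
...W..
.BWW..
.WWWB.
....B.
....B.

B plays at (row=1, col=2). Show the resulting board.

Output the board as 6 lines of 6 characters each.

Place B at (1,2); scan 8 dirs for brackets.
Dir NW: first cell '.' (not opp) -> no flip
Dir N: first cell '.' (not opp) -> no flip
Dir NE: first cell '.' (not opp) -> no flip
Dir W: first cell '.' (not opp) -> no flip
Dir E: opp run (1,3), next='.' -> no flip
Dir SW: first cell 'B' (not opp) -> no flip
Dir S: opp run (2,2) (3,2), next='.' -> no flip
Dir SE: opp run (2,3) capped by B -> flip
All flips: (2,3)

Answer: ......
..BW..
.BWB..
.WWWB.
....B.
....B.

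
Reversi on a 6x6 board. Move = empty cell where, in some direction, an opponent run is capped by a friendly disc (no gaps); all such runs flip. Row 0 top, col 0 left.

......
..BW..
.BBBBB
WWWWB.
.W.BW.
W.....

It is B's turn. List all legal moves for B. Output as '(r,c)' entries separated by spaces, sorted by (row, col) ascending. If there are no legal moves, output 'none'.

(0,2): flips 1 -> legal
(0,3): flips 1 -> legal
(0,4): flips 1 -> legal
(1,4): flips 1 -> legal
(2,0): no bracket -> illegal
(3,5): no bracket -> illegal
(4,0): flips 1 -> legal
(4,2): flips 2 -> legal
(4,5): flips 1 -> legal
(5,1): flips 2 -> legal
(5,2): no bracket -> illegal
(5,3): no bracket -> illegal
(5,4): flips 1 -> legal
(5,5): flips 2 -> legal

Answer: (0,2) (0,3) (0,4) (1,4) (4,0) (4,2) (4,5) (5,1) (5,4) (5,5)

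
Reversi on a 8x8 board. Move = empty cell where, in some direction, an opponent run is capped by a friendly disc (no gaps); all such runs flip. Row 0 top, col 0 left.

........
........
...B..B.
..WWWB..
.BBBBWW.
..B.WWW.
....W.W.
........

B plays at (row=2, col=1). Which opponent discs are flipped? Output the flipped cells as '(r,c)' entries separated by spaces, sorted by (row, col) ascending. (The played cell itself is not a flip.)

Dir NW: first cell '.' (not opp) -> no flip
Dir N: first cell '.' (not opp) -> no flip
Dir NE: first cell '.' (not opp) -> no flip
Dir W: first cell '.' (not opp) -> no flip
Dir E: first cell '.' (not opp) -> no flip
Dir SW: first cell '.' (not opp) -> no flip
Dir S: first cell '.' (not opp) -> no flip
Dir SE: opp run (3,2) capped by B -> flip

Answer: (3,2)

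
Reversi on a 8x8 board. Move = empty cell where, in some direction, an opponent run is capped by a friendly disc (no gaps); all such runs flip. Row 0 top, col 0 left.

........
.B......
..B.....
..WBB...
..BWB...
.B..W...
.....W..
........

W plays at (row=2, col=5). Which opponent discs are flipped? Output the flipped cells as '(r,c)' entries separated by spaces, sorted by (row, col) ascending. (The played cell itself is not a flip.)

Dir NW: first cell '.' (not opp) -> no flip
Dir N: first cell '.' (not opp) -> no flip
Dir NE: first cell '.' (not opp) -> no flip
Dir W: first cell '.' (not opp) -> no flip
Dir E: first cell '.' (not opp) -> no flip
Dir SW: opp run (3,4) capped by W -> flip
Dir S: first cell '.' (not opp) -> no flip
Dir SE: first cell '.' (not opp) -> no flip

Answer: (3,4)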